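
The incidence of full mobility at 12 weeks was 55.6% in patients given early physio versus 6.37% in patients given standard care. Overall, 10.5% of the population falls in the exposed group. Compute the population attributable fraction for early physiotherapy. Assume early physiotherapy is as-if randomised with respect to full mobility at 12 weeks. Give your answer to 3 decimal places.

p₁ = 0.556, p₀ = 0.0637.
Overall risk P(Y=1) = π·p₁ + (1−π)·p₀ = 0.105×0.556 + 0.895×0.0637 = 0.11539.
Under exogeneity, PAF = [P(Y=1) − p₀] / P(Y=1).
PAF = (0.11539 − 0.0637) / 0.11539 ≈ 0.4480

PAF ≈ 0.448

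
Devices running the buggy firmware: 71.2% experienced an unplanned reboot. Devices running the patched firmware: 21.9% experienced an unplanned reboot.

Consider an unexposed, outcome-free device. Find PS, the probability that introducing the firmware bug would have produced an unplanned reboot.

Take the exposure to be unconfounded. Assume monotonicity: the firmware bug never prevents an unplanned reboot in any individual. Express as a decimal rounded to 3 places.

PS ≈ 0.631

p₁ = 0.712, p₀ = 0.219.
Under exogeneity and monotonicity, PS = (p₁ − p₀) / (1 − p₀).
PS = (0.712 − 0.219) / (1 − 0.219) = 0.493 / 0.781 ≈ 0.6312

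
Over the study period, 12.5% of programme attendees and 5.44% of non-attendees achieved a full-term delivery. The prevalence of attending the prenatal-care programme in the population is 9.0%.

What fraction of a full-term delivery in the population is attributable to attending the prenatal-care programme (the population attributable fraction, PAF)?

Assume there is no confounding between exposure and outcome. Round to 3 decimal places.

PAF ≈ 0.105

p₁ = 0.125, p₀ = 0.0544.
Overall risk P(Y=1) = π·p₁ + (1−π)·p₀ = 0.09×0.125 + 0.91×0.0544 = 0.060754.
Under exogeneity, PAF = [P(Y=1) − p₀] / P(Y=1).
PAF = (0.060754 − 0.0544) / 0.060754 ≈ 0.1046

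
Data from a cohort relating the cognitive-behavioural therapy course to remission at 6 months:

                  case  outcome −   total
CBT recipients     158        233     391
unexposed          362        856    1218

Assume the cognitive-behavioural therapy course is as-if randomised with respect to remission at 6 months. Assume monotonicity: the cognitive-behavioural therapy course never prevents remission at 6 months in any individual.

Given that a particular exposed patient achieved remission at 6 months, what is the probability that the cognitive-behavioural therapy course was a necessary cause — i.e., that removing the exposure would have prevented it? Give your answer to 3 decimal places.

p₁ = P(outcome | exposed) = 158/391 = 0.40409
p₀ = P(outcome | unexposed) = 362/1218 = 0.29721
Under exogeneity and monotonicity, PN = (p₁ − p₀)/p₁.
PN = (0.40409 − 0.29721) / 0.40409 ≈ 0.2645

PN ≈ 0.265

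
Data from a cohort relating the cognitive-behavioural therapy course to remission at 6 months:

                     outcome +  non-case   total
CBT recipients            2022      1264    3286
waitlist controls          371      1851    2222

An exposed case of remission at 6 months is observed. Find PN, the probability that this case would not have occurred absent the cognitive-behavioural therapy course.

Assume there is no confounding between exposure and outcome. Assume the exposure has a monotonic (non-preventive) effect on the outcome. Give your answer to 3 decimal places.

p₁ = P(outcome | exposed) = 2022/3286 = 0.61534
p₀ = P(outcome | unexposed) = 371/2222 = 0.16697
Under exogeneity and monotonicity, PN = (p₁ − p₀)/p₁.
PN = (0.61534 − 0.16697) / 0.61534 ≈ 0.7287

PN ≈ 0.729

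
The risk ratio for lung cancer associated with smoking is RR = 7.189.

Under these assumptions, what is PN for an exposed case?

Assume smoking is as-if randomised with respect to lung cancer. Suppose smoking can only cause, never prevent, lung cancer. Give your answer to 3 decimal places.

Under exogeneity and monotonicity, PN = (RR − 1) / RR = 1 − 1/RR.
PN = (7.189 − 1) / 7.189 = 6.189 / 7.189 ≈ 0.8609

PN ≈ 0.861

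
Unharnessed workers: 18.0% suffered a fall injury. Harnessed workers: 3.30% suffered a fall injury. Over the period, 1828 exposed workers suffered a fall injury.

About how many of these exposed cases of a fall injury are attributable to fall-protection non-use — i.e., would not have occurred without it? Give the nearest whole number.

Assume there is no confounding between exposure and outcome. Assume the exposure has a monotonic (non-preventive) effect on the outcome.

p₁ = 0.18, p₀ = 0.033.
PN = (p₁ − p₀)/p₁ = (0.18 − 0.033) / 0.18 ≈ 0.81667.
Attributable cases ≈ PN × (exposed cases) = 0.81667 × 1828 ≈ 1492.87.

about 1493 cases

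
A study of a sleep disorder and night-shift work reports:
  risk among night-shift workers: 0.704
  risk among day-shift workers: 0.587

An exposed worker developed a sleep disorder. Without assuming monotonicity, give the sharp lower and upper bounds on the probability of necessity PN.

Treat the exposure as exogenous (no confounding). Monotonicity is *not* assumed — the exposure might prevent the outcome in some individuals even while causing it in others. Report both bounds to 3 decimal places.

Let p₁ = 0.704, p₀ = 0.587.
Under exogeneity alone the bounds on PN are max{0,(p₁−p₀)/p₁} ≤ PN ≤ min{1,(1−p₀)/p₁}.
  lower = (p₁ − p₀)/p₁ = 0.117 / 0.704 ≈ 0.1662
  upper = min{1, (1 − p₀)/p₁} = 0.413 / 0.704 ≈ 0.5866

0.166 ≤ PN ≤ 0.587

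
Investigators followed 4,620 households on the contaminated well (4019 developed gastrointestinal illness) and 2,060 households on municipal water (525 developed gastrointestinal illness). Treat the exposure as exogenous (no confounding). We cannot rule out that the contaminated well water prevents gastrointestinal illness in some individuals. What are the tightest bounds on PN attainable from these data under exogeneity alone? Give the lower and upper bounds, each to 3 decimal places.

p₁ = P(outcome | exposed) = 4019/4620 = 0.86991
p₀ = P(outcome | unexposed) = 525/2060 = 0.25485
Under exogeneity alone the bounds on PN are max{0,(p₁−p₀)/p₁} ≤ PN ≤ min{1,(1−p₀)/p₁}.
  lower = (p₁ − p₀)/p₁ = 0.61506 / 0.86991 ≈ 0.7070
  upper = min{1, (1 − p₀)/p₁} = 0.74515 / 0.86991 ≈ 0.8566

0.707 ≤ PN ≤ 0.857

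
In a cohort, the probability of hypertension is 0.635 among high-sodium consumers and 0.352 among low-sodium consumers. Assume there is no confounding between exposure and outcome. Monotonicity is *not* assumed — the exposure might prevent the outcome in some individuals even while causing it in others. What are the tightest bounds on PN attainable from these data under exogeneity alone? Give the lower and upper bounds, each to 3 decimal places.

Let p₁ = 0.635, p₀ = 0.352.
Under exogeneity alone the bounds on PN are max{0,(p₁−p₀)/p₁} ≤ PN ≤ min{1,(1−p₀)/p₁}.
  lower = (p₁ − p₀)/p₁ = 0.283 / 0.635 ≈ 0.4457
  upper = min{1, (1 − p₀)/p₁} = 0.648 / 0.635 ≈ 1.0205 → capped at 1

0.446 ≤ PN ≤ 1.000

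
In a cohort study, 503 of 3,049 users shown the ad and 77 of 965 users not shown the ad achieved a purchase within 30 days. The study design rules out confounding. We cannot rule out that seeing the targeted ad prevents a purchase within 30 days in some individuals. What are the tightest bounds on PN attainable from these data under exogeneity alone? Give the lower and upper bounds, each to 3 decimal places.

p₁ = P(outcome | exposed) = 503/3049 = 0.16497
p₀ = P(outcome | unexposed) = 77/965 = 0.079793
Under exogeneity alone the bounds on PN are max{0,(p₁−p₀)/p₁} ≤ PN ≤ min{1,(1−p₀)/p₁}.
  lower = (p₁ − p₀)/p₁ = 0.085179 / 0.16497 ≈ 0.5163
  upper = min{1, (1 − p₀)/p₁} = 0.92021 / 0.16497 ≈ 5.5780 → capped at 1

0.516 ≤ PN ≤ 1.000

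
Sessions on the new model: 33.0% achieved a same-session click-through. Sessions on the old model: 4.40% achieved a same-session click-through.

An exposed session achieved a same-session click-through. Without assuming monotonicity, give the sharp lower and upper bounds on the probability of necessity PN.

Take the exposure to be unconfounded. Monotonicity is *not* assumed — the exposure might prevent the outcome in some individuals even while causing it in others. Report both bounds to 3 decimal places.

p₁ = 0.33, p₀ = 0.044.
Under exogeneity alone the bounds on PN are max{0,(p₁−p₀)/p₁} ≤ PN ≤ min{1,(1−p₀)/p₁}.
  lower = (p₁ − p₀)/p₁ = 0.286 / 0.33 ≈ 0.8667
  upper = min{1, (1 − p₀)/p₁} = 0.956 / 0.33 ≈ 2.8970 → capped at 1

0.867 ≤ PN ≤ 1.000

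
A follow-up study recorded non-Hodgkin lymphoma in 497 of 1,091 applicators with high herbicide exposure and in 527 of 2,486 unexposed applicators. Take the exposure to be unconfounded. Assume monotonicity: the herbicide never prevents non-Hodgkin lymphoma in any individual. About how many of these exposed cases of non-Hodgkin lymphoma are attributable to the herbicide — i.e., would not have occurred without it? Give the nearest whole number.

p₁ = P(outcome | exposed) = 497/1091 = 0.45555
p₀ = P(outcome | unexposed) = 527/2486 = 0.21199
PN = (p₁ − p₀)/p₁ = (0.45555 − 0.21199) / 0.45555 ≈ 0.53465.
Attributable cases ≈ PN × (exposed cases) = 0.53465 × 497 ≈ 265.72.

about 266 cases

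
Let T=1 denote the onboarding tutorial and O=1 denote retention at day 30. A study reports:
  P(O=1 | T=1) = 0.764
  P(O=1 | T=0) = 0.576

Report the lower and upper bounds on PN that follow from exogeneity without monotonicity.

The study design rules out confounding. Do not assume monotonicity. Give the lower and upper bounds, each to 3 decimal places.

0.246 ≤ PN ≤ 0.555

Let p₁ = 0.764, p₀ = 0.576.
Under exogeneity alone the bounds on PN are max{0,(p₁−p₀)/p₁} ≤ PN ≤ min{1,(1−p₀)/p₁}.
  lower = (p₁ − p₀)/p₁ = 0.188 / 0.764 ≈ 0.2461
  upper = min{1, (1 − p₀)/p₁} = 0.424 / 0.764 ≈ 0.5550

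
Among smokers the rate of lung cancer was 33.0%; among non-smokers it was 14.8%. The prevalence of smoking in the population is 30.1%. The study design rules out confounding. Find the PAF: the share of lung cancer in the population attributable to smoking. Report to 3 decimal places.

PAF ≈ 0.270

p₁ = 0.33, p₀ = 0.148.
Overall risk P(Y=1) = π·p₁ + (1−π)·p₀ = 0.301×0.33 + 0.699×0.148 = 0.20278.
Under exogeneity, PAF = [P(Y=1) − p₀] / P(Y=1).
PAF = (0.20278 − 0.148) / 0.20278 ≈ 0.2702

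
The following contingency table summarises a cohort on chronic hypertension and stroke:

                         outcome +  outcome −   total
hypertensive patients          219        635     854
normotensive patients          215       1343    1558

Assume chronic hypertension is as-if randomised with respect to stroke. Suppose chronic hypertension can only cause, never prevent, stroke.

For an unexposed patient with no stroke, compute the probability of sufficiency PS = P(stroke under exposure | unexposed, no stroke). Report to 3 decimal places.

PS ≈ 0.137

p₁ = P(outcome | exposed) = 219/854 = 0.25644
p₀ = P(outcome | unexposed) = 215/1558 = 0.138
Under exogeneity and monotonicity, PS = (p₁ − p₀)/(1 − p₀).
PS = (0.25644 − 0.138) / 0.862 ≈ 0.1374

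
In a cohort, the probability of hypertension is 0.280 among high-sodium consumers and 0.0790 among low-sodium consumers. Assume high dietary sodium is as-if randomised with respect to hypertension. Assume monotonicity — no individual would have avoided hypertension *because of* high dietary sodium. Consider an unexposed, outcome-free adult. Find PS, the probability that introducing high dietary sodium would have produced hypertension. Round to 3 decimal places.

Let p₁ = 0.28, p₀ = 0.079.
Under exogeneity and monotonicity, PS = (p₁ − p₀) / (1 − p₀).
PS = (0.28 − 0.079) / (1 − 0.079) = 0.201 / 0.921 ≈ 0.2182

PS ≈ 0.218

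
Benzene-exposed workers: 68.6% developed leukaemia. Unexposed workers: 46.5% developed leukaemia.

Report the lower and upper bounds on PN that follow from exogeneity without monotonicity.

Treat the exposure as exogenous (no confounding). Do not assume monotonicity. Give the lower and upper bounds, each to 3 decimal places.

p₁ = 0.686, p₀ = 0.465.
Under exogeneity alone the bounds on PN are max{0,(p₁−p₀)/p₁} ≤ PN ≤ min{1,(1−p₀)/p₁}.
  lower = (p₁ − p₀)/p₁ = 0.221 / 0.686 ≈ 0.3222
  upper = min{1, (1 − p₀)/p₁} = 0.535 / 0.686 ≈ 0.7799

0.322 ≤ PN ≤ 0.780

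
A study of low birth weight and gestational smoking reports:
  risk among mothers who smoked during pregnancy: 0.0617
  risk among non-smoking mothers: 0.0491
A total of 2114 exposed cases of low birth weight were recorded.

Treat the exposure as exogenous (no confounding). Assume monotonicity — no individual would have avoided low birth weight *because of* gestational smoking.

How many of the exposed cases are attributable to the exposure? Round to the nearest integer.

Let p₁ = 0.0617, p₀ = 0.0491.
PN = (p₁ − p₀)/p₁ = (0.0617 − 0.0491) / 0.0617 ≈ 0.20421.
Attributable cases ≈ PN × (exposed cases) = 0.20421 × 2114 ≈ 431.71.

about 432 cases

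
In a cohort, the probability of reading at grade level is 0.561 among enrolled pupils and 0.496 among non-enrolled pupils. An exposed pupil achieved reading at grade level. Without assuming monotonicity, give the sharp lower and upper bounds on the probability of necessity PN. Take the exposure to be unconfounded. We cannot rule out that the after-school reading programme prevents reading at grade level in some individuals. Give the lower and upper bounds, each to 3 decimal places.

Let p₁ = 0.561, p₀ = 0.496.
Under exogeneity alone the bounds on PN are max{0,(p₁−p₀)/p₁} ≤ PN ≤ min{1,(1−p₀)/p₁}.
  lower = (p₁ − p₀)/p₁ = 0.065 / 0.561 ≈ 0.1159
  upper = min{1, (1 − p₀)/p₁} = 0.504 / 0.561 ≈ 0.8984

0.116 ≤ PN ≤ 0.898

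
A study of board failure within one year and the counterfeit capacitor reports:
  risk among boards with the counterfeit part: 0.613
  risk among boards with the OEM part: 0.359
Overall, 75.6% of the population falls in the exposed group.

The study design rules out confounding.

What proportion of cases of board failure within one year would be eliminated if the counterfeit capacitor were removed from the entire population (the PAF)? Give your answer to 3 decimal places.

PAF ≈ 0.348

Let p₁ = 0.613, p₀ = 0.359.
Overall risk P(Y=1) = π·p₁ + (1−π)·p₀ = 0.756×0.613 + 0.244×0.359 = 0.55102.
Under exogeneity, PAF = [P(Y=1) − p₀] / P(Y=1).
PAF = (0.55102 − 0.359) / 0.55102 ≈ 0.3485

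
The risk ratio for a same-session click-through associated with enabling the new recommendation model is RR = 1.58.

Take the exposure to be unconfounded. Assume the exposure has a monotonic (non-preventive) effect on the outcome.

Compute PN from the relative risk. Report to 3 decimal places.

Under exogeneity and monotonicity, PN = (RR − 1) / RR = 1 − 1/RR.
PN = (1.58 − 1) / 1.58 = 0.58 / 1.58 ≈ 0.3671

PN ≈ 0.367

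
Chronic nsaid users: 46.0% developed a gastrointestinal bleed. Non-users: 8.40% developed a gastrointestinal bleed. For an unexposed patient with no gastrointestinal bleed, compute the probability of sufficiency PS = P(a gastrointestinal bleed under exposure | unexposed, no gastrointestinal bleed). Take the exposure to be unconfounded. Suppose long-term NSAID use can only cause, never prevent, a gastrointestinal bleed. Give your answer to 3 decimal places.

p₁ = 0.46, p₀ = 0.084.
Under exogeneity and monotonicity, PS = (p₁ − p₀) / (1 − p₀).
PS = (0.46 − 0.084) / (1 − 0.084) = 0.376 / 0.916 ≈ 0.4105

PS ≈ 0.410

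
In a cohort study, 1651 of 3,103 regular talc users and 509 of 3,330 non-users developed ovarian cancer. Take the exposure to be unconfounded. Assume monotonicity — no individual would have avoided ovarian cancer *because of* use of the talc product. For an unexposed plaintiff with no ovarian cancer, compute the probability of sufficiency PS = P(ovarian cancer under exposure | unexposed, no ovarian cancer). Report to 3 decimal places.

p₁ = P(outcome | exposed) = 1651/3103 = 0.53207
p₀ = P(outcome | unexposed) = 509/3330 = 0.15285
Under exogeneity and monotonicity, PS = (p₁ − p₀) / (1 − p₀).
PS = (0.53207 − 0.15285) / (1 − 0.15285) = 0.37921 / 0.84715 ≈ 0.4476

PS ≈ 0.448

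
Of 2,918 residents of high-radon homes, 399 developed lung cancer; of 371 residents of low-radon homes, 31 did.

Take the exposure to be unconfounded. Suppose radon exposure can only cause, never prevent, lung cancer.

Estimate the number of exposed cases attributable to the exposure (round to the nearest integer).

about 155 cases

p₁ = P(outcome | exposed) = 399/2918 = 0.13674
p₀ = P(outcome | unexposed) = 31/371 = 0.083558
PN = (p₁ − p₀)/p₁ = (0.13674 − 0.083558) / 0.13674 ≈ 0.38892.
Attributable cases ≈ PN × (exposed cases) = 0.38892 × 399 ≈ 155.18.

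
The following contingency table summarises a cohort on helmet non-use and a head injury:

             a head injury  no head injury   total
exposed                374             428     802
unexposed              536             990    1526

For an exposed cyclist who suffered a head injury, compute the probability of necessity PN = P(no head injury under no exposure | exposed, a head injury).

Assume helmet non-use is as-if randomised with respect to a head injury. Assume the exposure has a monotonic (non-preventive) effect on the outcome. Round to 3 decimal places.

p₁ = P(outcome | exposed) = 374/802 = 0.46633
p₀ = P(outcome | unexposed) = 536/1526 = 0.35125
Under exogeneity and monotonicity, PN = (p₁ − p₀)/p₁.
PN = (0.46633 − 0.35125) / 0.46633 ≈ 0.2468

PN ≈ 0.247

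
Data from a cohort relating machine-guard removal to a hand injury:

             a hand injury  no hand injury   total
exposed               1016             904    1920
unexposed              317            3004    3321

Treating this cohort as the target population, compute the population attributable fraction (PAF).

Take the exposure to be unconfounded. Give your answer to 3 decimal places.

p₁ = P(outcome | exposed) = 1016/1920 = 0.52917
p₀ = P(outcome | unexposed) = 317/3321 = 0.095453
Exposure prevalence π = 1920/5241 = 0.36634; overall risk P(Y=1) = 0.25434.
Under exogeneity, PAF = [P(Y=1) − p₀]/P(Y=1).
PAF = (0.25434 − 0.095453) / 0.25434 ≈ 0.6247

PAF ≈ 0.625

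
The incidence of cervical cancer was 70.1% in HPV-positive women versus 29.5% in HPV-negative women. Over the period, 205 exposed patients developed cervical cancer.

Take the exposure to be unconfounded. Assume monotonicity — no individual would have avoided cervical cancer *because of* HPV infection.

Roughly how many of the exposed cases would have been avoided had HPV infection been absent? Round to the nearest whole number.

about 119 cases

p₁ = 0.701, p₀ = 0.295.
PN = (p₁ − p₀)/p₁ = (0.701 − 0.295) / 0.701 ≈ 0.57917.
Attributable cases ≈ PN × (exposed cases) = 0.57917 × 205 ≈ 118.73.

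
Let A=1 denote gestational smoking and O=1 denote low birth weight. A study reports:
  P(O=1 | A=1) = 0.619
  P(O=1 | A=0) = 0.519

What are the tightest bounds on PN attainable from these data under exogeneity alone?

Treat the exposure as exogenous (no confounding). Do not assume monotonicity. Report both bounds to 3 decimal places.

0.162 ≤ PN ≤ 0.777

Let p₁ = 0.619, p₀ = 0.519.
Under exogeneity alone the bounds on PN are max{0,(p₁−p₀)/p₁} ≤ PN ≤ min{1,(1−p₀)/p₁}.
  lower = (p₁ − p₀)/p₁ = 0.1 / 0.619 ≈ 0.1616
  upper = min{1, (1 − p₀)/p₁} = 0.481 / 0.619 ≈ 0.7771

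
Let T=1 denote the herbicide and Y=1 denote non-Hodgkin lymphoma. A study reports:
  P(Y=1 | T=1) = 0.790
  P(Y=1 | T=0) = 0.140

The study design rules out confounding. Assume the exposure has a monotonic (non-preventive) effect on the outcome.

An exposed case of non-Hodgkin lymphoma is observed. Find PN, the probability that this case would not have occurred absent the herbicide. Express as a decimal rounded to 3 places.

PN ≈ 0.823

Let p₁ = 0.79, p₀ = 0.14.
Under exogeneity and monotonicity, PN = (p₁ − p₀) / p₁.
PN = (0.79 − 0.14) / 0.79 = 0.65 / 0.79 ≈ 0.8228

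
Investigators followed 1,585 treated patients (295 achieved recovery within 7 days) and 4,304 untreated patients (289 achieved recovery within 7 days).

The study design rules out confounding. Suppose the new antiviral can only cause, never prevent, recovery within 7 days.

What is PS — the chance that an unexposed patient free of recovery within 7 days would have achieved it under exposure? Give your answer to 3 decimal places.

p₁ = P(outcome | exposed) = 295/1585 = 0.18612
p₀ = P(outcome | unexposed) = 289/4304 = 0.067147
Under exogeneity and monotonicity, PS = (p₁ − p₀) / (1 − p₀).
PS = (0.18612 − 0.067147) / (1 − 0.067147) = 0.11897 / 0.93285 ≈ 0.1275

PS ≈ 0.128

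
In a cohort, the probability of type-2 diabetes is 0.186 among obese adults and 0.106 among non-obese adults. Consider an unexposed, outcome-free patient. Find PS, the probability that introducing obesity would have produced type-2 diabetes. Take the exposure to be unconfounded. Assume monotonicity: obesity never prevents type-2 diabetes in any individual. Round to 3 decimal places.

Let p₁ = 0.186, p₀ = 0.106.
Under exogeneity and monotonicity, PS = (p₁ − p₀) / (1 − p₀).
PS = (0.186 − 0.106) / (1 − 0.106) = 0.08 / 0.894 ≈ 0.0895

PS ≈ 0.089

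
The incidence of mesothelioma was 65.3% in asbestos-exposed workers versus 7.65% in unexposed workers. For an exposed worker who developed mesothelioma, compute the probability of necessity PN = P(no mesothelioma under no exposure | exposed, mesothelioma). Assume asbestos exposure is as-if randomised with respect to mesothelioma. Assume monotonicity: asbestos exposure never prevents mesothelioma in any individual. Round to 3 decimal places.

p₁ = 0.653, p₀ = 0.0765.
Under exogeneity and monotonicity, PN = (p₁ − p₀) / p₁.
PN = (0.653 − 0.0765) / 0.653 = 0.5765 / 0.653 ≈ 0.8828

PN ≈ 0.883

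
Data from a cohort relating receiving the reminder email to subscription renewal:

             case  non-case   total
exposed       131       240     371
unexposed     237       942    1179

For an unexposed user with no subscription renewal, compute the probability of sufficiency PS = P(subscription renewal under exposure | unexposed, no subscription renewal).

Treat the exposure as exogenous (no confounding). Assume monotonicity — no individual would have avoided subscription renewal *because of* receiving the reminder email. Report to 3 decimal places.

p₁ = P(outcome | exposed) = 131/371 = 0.3531
p₀ = P(outcome | unexposed) = 237/1179 = 0.20102
Under exogeneity and monotonicity, PS = (p₁ − p₀) / (1 − p₀).
PS = (0.3531 − 0.20102) / (1 − 0.20102) = 0.15208 / 0.79898 ≈ 0.1903

PS ≈ 0.190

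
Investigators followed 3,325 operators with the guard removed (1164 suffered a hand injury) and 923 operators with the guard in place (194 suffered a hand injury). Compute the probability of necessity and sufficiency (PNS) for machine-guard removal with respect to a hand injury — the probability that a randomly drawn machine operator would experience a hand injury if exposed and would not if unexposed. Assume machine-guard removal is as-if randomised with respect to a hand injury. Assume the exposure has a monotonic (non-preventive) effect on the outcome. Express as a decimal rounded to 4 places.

p₁ = P(outcome | exposed) = 1164/3325 = 0.35008
p₀ = P(outcome | unexposed) = 194/923 = 0.21018
Under exogeneity and monotonicity, PNS = p₁ − p₀.
PNS = 0.35008 − 0.21018 = 0.13989

PNS ≈ 0.1399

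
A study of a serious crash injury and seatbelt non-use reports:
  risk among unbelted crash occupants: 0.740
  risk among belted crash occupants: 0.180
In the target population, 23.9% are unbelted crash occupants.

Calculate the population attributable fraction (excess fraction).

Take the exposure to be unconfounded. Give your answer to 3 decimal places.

PAF ≈ 0.426

Let p₁ = 0.74, p₀ = 0.18.
Overall risk P(Y=1) = π·p₁ + (1−π)·p₀ = 0.239×0.74 + 0.761×0.18 = 0.31384.
Under exogeneity, PAF = [P(Y=1) − p₀] / P(Y=1).
PAF = (0.31384 − 0.18) / 0.31384 ≈ 0.4265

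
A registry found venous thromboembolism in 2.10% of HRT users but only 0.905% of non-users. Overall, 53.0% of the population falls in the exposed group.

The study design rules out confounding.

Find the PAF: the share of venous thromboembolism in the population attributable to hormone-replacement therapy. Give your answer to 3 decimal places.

PAF ≈ 0.412

p₁ = 0.021, p₀ = 0.00905.
Overall risk P(Y=1) = π·p₁ + (1−π)·p₀ = 0.53×0.021 + 0.47×0.00905 = 0.015384.
Under exogeneity, PAF = [P(Y=1) − p₀] / P(Y=1).
PAF = (0.015384 − 0.00905) / 0.015384 ≈ 0.4117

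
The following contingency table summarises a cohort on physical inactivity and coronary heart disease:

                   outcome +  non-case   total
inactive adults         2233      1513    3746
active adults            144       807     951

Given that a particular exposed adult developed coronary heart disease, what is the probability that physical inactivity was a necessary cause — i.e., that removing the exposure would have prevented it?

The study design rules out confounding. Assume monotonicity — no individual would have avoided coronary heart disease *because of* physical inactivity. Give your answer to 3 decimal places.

p₁ = P(outcome | exposed) = 2233/3746 = 0.5961
p₀ = P(outcome | unexposed) = 144/951 = 0.15142
Under exogeneity and monotonicity, PN = (p₁ − p₀) / p₁.
PN = (0.5961 − 0.15142) / 0.5961 = 0.44468 / 0.5961 ≈ 0.7460

PN ≈ 0.746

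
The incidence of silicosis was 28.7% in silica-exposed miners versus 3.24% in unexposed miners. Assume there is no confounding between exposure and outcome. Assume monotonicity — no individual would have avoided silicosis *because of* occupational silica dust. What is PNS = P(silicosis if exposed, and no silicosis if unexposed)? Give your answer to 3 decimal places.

PNS ≈ 0.255

p₁ = 0.287, p₀ = 0.0324.
Under exogeneity and monotonicity, PNS = p₁ − p₀.
PNS = 0.287 − 0.0324 = 0.2546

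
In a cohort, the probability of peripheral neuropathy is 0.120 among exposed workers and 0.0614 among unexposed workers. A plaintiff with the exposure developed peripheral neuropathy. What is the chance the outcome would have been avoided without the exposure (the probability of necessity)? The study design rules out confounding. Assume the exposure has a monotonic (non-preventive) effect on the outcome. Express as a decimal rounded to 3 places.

Let p₁ = 0.12, p₀ = 0.0614.
Under exogeneity and monotonicity, PN = (p₁ − p₀) / p₁.
PN = (0.12 − 0.0614) / 0.12 = 0.0586 / 0.12 ≈ 0.4883

PN ≈ 0.488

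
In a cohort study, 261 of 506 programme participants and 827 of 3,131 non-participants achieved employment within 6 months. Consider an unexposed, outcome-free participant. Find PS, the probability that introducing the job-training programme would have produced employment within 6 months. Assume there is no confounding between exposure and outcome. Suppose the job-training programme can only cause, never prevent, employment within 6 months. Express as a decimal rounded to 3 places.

PS ≈ 0.342

p₁ = P(outcome | exposed) = 261/506 = 0.51581
p₀ = P(outcome | unexposed) = 827/3131 = 0.26413
Under exogeneity and monotonicity, PS = (p₁ − p₀) / (1 − p₀).
PS = (0.51581 − 0.26413) / (1 − 0.26413) = 0.25168 / 0.73587 ≈ 0.3420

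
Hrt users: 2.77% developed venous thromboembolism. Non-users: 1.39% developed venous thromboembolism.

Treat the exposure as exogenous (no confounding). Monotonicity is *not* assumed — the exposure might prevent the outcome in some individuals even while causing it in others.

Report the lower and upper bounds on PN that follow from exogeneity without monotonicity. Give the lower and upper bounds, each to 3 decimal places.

p₁ = 0.0277, p₀ = 0.0139.
Under exogeneity alone the bounds on PN are max{0,(p₁−p₀)/p₁} ≤ PN ≤ min{1,(1−p₀)/p₁}.
  lower = (p₁ − p₀)/p₁ = 0.0138 / 0.0277 ≈ 0.4982
  upper = min{1, (1 − p₀)/p₁} = 0.9861 / 0.0277 ≈ 35.5993 → capped at 1

0.498 ≤ PN ≤ 1.000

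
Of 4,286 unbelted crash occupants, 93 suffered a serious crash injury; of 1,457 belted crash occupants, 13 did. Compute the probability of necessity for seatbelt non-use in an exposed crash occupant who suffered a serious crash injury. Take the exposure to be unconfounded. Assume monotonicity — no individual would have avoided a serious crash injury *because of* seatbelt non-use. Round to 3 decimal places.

p₁ = P(outcome | exposed) = 93/4286 = 0.021699
p₀ = P(outcome | unexposed) = 13/1457 = 0.0089224
Under exogeneity and monotonicity, PN = (p₁ − p₀) / p₁.
PN = (0.021699 − 0.0089224) / 0.021699 = 0.012776 / 0.021699 ≈ 0.5888

PN ≈ 0.589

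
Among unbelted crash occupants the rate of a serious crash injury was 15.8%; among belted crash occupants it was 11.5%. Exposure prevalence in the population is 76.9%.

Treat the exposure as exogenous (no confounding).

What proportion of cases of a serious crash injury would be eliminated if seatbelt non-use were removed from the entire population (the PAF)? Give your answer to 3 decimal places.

p₁ = 0.158, p₀ = 0.115.
Overall risk P(Y=1) = π·p₁ + (1−π)·p₀ = 0.769×0.158 + 0.231×0.115 = 0.14807.
Under exogeneity, PAF = [P(Y=1) − p₀] / P(Y=1).
PAF = (0.14807 − 0.115) / 0.14807 ≈ 0.2233

PAF ≈ 0.223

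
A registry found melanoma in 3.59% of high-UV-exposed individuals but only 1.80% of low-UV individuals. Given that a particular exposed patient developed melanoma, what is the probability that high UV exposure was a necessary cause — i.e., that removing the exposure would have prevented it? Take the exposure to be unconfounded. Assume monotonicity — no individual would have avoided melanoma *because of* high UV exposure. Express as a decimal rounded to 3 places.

p₁ = 0.0359, p₀ = 0.018.
Under exogeneity and monotonicity, PN = (p₁ − p₀) / p₁.
PN = (0.0359 − 0.018) / 0.0359 = 0.0179 / 0.0359 ≈ 0.4986

PN ≈ 0.499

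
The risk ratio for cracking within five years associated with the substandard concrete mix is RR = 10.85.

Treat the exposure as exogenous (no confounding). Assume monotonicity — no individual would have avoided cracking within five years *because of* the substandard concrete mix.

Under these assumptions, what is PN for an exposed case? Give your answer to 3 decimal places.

PN ≈ 0.908

Under exogeneity and monotonicity, PN = (RR − 1) / RR = 1 − 1/RR.
PN = (10.85 − 1) / 10.85 = 9.85 / 10.85 ≈ 0.9078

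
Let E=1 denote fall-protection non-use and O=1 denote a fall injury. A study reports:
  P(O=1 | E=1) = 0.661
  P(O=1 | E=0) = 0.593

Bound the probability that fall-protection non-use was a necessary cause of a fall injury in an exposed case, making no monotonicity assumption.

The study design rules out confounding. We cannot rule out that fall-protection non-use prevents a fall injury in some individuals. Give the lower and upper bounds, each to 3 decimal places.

0.103 ≤ PN ≤ 0.616

Let p₁ = 0.661, p₀ = 0.593.
Under exogeneity alone the bounds on PN are max{0,(p₁−p₀)/p₁} ≤ PN ≤ min{1,(1−p₀)/p₁}.
  lower = (p₁ − p₀)/p₁ = 0.068 / 0.661 ≈ 0.1029
  upper = min{1, (1 − p₀)/p₁} = 0.407 / 0.661 ≈ 0.6157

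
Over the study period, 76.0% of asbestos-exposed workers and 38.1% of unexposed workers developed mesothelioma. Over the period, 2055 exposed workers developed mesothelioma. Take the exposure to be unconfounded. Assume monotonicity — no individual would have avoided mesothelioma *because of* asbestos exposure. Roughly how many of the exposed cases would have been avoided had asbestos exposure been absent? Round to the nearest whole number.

p₁ = 0.76, p₀ = 0.381.
PN = (p₁ − p₀)/p₁ = (0.76 − 0.381) / 0.76 ≈ 0.49868.
Attributable cases ≈ PN × (exposed cases) = 0.49868 × 2055 ≈ 1024.80.

about 1025 cases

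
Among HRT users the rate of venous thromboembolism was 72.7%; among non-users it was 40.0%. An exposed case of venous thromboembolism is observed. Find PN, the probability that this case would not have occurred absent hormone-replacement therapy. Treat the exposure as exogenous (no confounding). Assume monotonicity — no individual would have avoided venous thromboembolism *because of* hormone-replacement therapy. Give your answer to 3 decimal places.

PN ≈ 0.450

p₁ = 0.727, p₀ = 0.4.
Under exogeneity and monotonicity, PN = (p₁ − p₀) / p₁.
PN = (0.727 − 0.4) / 0.727 = 0.327 / 0.727 ≈ 0.4498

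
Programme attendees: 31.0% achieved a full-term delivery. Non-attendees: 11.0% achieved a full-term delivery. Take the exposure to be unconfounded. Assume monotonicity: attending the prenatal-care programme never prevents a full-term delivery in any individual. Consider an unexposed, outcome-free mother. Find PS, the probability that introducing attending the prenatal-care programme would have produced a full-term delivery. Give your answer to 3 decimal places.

p₁ = 0.31, p₀ = 0.11.
Under exogeneity and monotonicity, PS = (p₁ − p₀) / (1 − p₀).
PS = (0.31 − 0.11) / (1 − 0.11) = 0.2 / 0.89 ≈ 0.2247

PS ≈ 0.225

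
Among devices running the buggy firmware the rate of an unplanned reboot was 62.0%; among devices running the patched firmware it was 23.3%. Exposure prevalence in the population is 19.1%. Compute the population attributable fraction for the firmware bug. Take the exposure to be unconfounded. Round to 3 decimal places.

PAF ≈ 0.241

p₁ = 0.62, p₀ = 0.233.
Overall risk P(Y=1) = π·p₁ + (1−π)·p₀ = 0.191×0.62 + 0.809×0.233 = 0.30692.
Under exogeneity, PAF = [P(Y=1) − p₀] / P(Y=1).
PAF = (0.30692 − 0.233) / 0.30692 ≈ 0.2408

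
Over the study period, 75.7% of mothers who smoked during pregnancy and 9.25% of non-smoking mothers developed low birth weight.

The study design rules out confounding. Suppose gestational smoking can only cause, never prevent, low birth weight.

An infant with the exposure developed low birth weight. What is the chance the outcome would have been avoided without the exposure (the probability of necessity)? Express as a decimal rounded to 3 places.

PN ≈ 0.878

p₁ = 0.757, p₀ = 0.0925.
Under exogeneity and monotonicity, PN = (p₁ − p₀) / p₁.
PN = (0.757 − 0.0925) / 0.757 = 0.6645 / 0.757 ≈ 0.8778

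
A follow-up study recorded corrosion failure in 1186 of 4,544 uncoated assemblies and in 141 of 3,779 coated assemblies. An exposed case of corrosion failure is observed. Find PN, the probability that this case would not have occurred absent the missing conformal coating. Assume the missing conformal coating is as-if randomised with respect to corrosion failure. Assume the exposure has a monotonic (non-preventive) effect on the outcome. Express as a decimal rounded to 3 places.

PN ≈ 0.857

p₁ = P(outcome | exposed) = 1186/4544 = 0.261
p₀ = P(outcome | unexposed) = 141/3779 = 0.037311
Under exogeneity and monotonicity, PN = (p₁ − p₀) / p₁.
PN = (0.261 − 0.037311) / 0.261 = 0.22369 / 0.261 ≈ 0.8570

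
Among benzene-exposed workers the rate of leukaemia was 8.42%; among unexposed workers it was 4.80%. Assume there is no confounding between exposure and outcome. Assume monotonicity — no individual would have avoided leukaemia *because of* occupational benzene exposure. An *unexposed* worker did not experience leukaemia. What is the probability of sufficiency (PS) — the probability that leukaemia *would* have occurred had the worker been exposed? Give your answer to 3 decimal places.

PS ≈ 0.038

p₁ = 0.0842, p₀ = 0.048.
Under exogeneity and monotonicity, PS = (p₁ − p₀) / (1 − p₀).
PS = (0.0842 − 0.048) / (1 − 0.048) = 0.0362 / 0.952 ≈ 0.0380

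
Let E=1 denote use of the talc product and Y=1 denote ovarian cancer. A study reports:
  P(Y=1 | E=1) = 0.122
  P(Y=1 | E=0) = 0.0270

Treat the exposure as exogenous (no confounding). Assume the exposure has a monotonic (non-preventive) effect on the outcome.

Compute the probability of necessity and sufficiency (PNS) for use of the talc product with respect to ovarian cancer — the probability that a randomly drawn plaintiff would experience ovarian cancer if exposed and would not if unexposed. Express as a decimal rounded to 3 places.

PNS ≈ 0.095

Let p₁ = 0.122, p₀ = 0.027.
Under exogeneity and monotonicity, PNS = p₁ − p₀.
PNS = 0.122 − 0.027 = 0.095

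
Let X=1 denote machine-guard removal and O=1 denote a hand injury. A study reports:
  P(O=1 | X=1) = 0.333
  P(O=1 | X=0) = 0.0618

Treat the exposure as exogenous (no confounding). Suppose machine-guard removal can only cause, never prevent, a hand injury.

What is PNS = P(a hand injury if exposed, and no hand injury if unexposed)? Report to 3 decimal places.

PNS ≈ 0.271

Let p₁ = 0.333, p₀ = 0.0618.
Under exogeneity and monotonicity, PNS = p₁ − p₀.
PNS = 0.333 − 0.0618 = 0.2712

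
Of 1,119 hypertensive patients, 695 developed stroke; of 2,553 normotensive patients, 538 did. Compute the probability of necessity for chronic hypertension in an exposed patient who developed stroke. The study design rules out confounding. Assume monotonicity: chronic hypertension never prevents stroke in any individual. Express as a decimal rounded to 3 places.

PN ≈ 0.661

p₁ = P(outcome | exposed) = 695/1119 = 0.62109
p₀ = P(outcome | unexposed) = 538/2553 = 0.21073
Under exogeneity and monotonicity, PN = (p₁ − p₀) / p₁.
PN = (0.62109 − 0.21073) / 0.62109 = 0.41036 / 0.62109 ≈ 0.6607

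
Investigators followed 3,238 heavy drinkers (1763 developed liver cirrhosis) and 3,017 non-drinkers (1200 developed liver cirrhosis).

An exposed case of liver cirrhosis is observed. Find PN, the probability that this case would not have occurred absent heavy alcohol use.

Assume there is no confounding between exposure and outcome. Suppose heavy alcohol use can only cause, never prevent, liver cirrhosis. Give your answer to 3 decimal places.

PN ≈ 0.269

p₁ = P(outcome | exposed) = 1763/3238 = 0.54447
p₀ = P(outcome | unexposed) = 1200/3017 = 0.39775
Under exogeneity and monotonicity, PN = (p₁ − p₀) / p₁.
PN = (0.54447 − 0.39775) / 0.54447 = 0.14673 / 0.54447 ≈ 0.2695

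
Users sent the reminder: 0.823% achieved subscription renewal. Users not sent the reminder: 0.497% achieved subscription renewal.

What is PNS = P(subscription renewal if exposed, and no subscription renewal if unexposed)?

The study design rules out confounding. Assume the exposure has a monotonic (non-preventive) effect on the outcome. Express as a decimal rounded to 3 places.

PNS ≈ 0.003

p₁ = 0.00823, p₀ = 0.00497.
Under exogeneity and monotonicity, PNS = p₁ − p₀.
PNS = 0.00823 − 0.00497 = 0.00326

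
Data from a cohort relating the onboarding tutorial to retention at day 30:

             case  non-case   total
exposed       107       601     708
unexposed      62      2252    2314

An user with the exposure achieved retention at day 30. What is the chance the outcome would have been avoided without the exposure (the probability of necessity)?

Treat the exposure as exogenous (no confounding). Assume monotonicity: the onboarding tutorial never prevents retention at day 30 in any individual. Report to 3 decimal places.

p₁ = P(outcome | exposed) = 107/708 = 0.15113
p₀ = P(outcome | unexposed) = 62/2314 = 0.026793
Under exogeneity and monotonicity, PN = (p₁ − p₀)/p₁.
PN = (0.15113 − 0.026793) / 0.15113 ≈ 0.8227

PN ≈ 0.823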